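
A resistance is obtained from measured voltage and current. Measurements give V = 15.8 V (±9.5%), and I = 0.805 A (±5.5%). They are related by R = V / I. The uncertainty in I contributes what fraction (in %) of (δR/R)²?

25.1%

(δR/R)² = (1·δV/V)² + (-1·δI/I)²
  V term: (1×0.0950)² = 0.00903
  I term: (-1×0.0550)² = 0.00302
Total = 0.0120. Share from I = 0.00302/0.0120 = 0.251.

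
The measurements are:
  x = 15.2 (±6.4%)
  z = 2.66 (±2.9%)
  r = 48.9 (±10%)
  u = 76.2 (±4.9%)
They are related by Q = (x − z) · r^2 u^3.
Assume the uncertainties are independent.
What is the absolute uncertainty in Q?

Let w = x − z = 12.5. δw = √(δx² + δz²) = √(0.946 + 0.00595) = 0.976, so δw/w = 0.0778.
Q is then a monomial in w, r, u:
δQ/Q = √((δw/w)² + (2·δr/r)² + (3·δu/u)²) = √(0.00606 + 0.0400 + 0.0216) = 0.260
Q = 1.33e+10, so δQ = 0.260 × 1.33e+10 = 3.45e+09.

3.45e+09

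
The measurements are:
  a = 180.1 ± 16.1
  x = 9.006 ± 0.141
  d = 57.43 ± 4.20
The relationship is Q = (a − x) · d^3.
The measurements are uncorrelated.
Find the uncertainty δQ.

Let u = a − x = 171.1. δu = √(δa² + δx²) = √(259 + 0.0199) = 16.1, so δu/u = 0.0941.
Q is then a monomial in u, d:
δQ/Q = √((δu/u)² + (3·δd/d)²) = √(0.00886 + 0.0481) = 0.239
Q = 3.241e+07, so δQ = 0.239 × 3.241e+07 = 7.74e+06.

7.74e+06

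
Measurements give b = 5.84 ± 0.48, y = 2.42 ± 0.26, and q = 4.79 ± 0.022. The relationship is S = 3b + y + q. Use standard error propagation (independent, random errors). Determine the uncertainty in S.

Sums and differences: (δS)² = Σ (cᵢ δxᵢ)².
  (3·δb)² = 2.07;  (δy)² = 0.0676;  (δq)² = 0.000484
δS = √(2.14) = 1.46

1.46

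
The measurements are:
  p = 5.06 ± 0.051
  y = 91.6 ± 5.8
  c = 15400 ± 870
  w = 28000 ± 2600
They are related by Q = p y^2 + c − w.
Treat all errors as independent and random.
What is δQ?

6050

Let h = p·y^2 = 42500. δh/h = √((1·δp/p)² + (2·δy/y)²) = √(0.000102 + 0.0160) = 0.127, so δh = 5390.
Q = h + c − w: δQ = √(δh² + δc² + δw²) = √(2.91e+07 + 7.57e+05 + 6.76e+06) = 6050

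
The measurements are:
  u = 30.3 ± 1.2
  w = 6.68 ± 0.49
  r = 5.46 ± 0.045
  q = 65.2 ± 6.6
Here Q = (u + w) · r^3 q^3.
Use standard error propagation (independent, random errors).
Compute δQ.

Let h = u + w = 37.0. δh = √(δu² + δw²) = √(1.44 + 0.240) = 1.30, so δh/h = 0.0351.
Q is then a monomial in h, r, q:
δQ/Q = √((δh/h)² + (3·δr/r)² + (3·δq/q)²) = √(0.00123 + 0.000611 + 0.0922) = 0.307
Q = 1.67e+09, so δQ = 0.307 × 1.67e+09 = 5.12e+08.

5.12e+08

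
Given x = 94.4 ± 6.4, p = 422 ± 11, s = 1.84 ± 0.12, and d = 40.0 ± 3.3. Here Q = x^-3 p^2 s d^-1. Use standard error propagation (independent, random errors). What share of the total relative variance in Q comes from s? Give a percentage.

(δQ/Q)² = (-3·δx/x)² + (2·δp/p)² + (1·δs/s)² + (-1·δd/d)²
  x term: (-3×0.0678)² = 0.0414
  p term: (2×0.0261)² = 0.00272
  s term: (1×0.0652)² = 0.00425
  d term: (-1×0.0825)² = 0.00681
Total = 0.0551. Share from s = 0.00425/0.0551 = 0.0771.

7.71%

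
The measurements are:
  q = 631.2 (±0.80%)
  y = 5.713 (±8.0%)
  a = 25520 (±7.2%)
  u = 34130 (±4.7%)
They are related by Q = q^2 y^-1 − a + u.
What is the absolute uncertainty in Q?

6190

Let p = q^2·y^-1 = 69740. δp/p = √((2·δq/q)² + (-1·δy/y)²) = √(0.000256 + 0.00640) = 0.0816, so δp = 5690.
Q = p − a + u: δQ = √(δp² + δa² + δu²) = √(3.24e+07 + 3.38e+06 + 2.57e+06) = 6190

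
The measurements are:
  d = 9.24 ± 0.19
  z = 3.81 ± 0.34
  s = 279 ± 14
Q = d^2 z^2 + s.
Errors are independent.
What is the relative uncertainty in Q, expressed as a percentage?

15.0%

Let p = d^2·z^2 = 1240. δp/p = √((2·δd/d)² + (2·δz/z)²) = √(0.00169 + 0.0319) = 0.183, so δp = 227.
Q = p + s: δQ = √(δp² + δs²) = √(51500 + 196) = 227
Q = 1520, so δQ/Q = 227/1520 = 0.150.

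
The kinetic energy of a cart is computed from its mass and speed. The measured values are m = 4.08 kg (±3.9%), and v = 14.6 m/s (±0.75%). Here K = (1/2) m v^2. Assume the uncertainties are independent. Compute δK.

18.2 J

For a monomial K ∝ m, v^2, fractional errors add in quadrature:
  (1·δm/m)² = (1×0.0390)² = 0.00152;  (2·δv/v)² = (2×0.00750)² = 0.000225
δK/K = √(0.00175) = 0.0418
K = 435 J, so δK = 0.0418 × 435 = 18.2 J.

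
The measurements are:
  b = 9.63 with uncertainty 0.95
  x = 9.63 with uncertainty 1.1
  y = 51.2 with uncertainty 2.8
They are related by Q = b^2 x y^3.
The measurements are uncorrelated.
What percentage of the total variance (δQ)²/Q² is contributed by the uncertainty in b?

49.3%

(δQ/Q)² = (2·δb/b)² + (1·δx/x)² + (3·δy/y)²
  b term: (2×0.0987)² = 0.0389
  x term: (1×0.114)² = 0.0130
  y term: (3×0.0547)² = 0.0269
Total = 0.0789. Share from b = 0.0389/0.0789 = 0.493.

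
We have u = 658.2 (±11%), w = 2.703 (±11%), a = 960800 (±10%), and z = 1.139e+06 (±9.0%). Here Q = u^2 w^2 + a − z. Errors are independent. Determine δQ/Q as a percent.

Let p = u^2·w^2 = 3.165e+06. δp/p = √((2·δu/u)² + (2·δw/w)²) = √(0.0484 + 0.0484) = 0.311, so δp = 9.85e+05.
Q = p + a − z: δQ = √(δp² + δa² + δz²) = √(9.7e+11 + 9.23e+09 + 1.05e+10) = 9.95e+05
Q = 2.987e+06, so δQ/Q = 9.95e+05/2.987e+06 = 0.333.

33.3%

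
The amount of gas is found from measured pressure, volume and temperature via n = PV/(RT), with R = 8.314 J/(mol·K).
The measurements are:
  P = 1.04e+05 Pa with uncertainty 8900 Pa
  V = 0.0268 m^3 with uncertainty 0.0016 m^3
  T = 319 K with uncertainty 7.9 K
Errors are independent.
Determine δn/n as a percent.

Products/powers → add relative errors in quadrature, weighted by exponent:
  (1·δP/P)² = (1×0.0856)² = 0.00732;  (1·δV/V)² = (1×0.0597)² = 0.00356;  (-1·δT/T)² = (-1×0.0248)² = 0.000613
δn/n = √(0.0115) = 0.107

10.7%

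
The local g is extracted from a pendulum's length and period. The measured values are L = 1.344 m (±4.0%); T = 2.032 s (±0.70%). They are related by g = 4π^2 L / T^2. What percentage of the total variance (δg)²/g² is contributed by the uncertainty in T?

10.9%

(δg/g)² = (1·δL/L)² + (-2·δT/T)²
  L term: (1×0.0400)² = 0.00160
  T term: (-2×0.00700)² = 0.000196
Total = 0.00180. Share from T = 0.000196/0.00180 = 0.109.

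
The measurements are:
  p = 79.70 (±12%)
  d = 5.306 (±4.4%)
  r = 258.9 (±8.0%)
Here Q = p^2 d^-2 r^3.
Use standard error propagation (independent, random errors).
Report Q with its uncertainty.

Each factor contributes (exponent × relative error)² to (δQ/Q)²:
  (2·δp/p)² = (2×0.120)² = 0.0576;  (-2·δd/d)² = (-2×0.0440)² = 0.00774;  (3·δr/r)² = (3×0.0800)² = 0.0576
δQ/Q = √(0.123) = 0.351
Q = 3.915e+09, so δQ = 0.351 × 3.915e+09 = 1.37e+09.

(3.915 ± 1.37) × 10^9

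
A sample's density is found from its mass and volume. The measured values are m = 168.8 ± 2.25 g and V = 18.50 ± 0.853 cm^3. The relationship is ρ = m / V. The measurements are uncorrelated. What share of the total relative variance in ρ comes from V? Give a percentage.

(δρ/ρ)² = (1·δm/m)² + (-1·δV/V)²
  m term: (1×0.0133)² = 0.000178
  V term: (-1×0.0461)² = 0.00213
Total = 0.00230. Share from V = 0.00213/0.00230 = 0.923.

92.3%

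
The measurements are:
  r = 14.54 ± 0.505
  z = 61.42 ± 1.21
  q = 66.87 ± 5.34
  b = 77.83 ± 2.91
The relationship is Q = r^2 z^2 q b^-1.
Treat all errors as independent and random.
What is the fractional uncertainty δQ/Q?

Each factor contributes (exponent × relative error)² to (δQ/Q)²:
  (2·δr/r)² = (2×0.0347)² = 0.00483;  (2·δz/z)² = (2×0.0197)² = 0.00155;  (1·δq/q)² = (1×0.0799)² = 0.00638;  (-1·δb/b)² = (-1×0.0374)² = 0.00140
δQ/Q = √(0.0142) = 0.119

0.119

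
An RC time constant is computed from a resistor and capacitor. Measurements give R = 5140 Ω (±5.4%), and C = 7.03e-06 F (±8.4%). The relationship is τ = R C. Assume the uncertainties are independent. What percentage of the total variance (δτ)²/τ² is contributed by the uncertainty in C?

70.8%

(δτ/τ)² = (1·δR/R)² + (1·δC/C)²
  R term: (1×0.0540)² = 0.00292
  C term: (1×0.0840)² = 0.00706
Total = 0.00997. Share from C = 0.00706/0.00997 = 0.708.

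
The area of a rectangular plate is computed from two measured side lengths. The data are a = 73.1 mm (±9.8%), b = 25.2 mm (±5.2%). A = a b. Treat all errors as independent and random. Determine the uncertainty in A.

Products/powers → add relative errors in quadrature, weighted by exponent:
  (1·δa/a)² = (1×0.0980)² = 0.00960;  (1·δb/b)² = (1×0.0520)² = 0.00270
δA/A = √(0.0123) = 0.111
A = 1840 mm^2, so δA = 0.111 × 1840 = 204 mm^2.

204 mm^2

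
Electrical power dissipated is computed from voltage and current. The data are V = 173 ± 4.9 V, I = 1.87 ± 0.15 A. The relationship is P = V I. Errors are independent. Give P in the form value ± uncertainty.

324 ± 27.5 W

P is a product of powers, so relative uncertainties combine in quadrature:
  (1·δV/V)² = (1×0.0283)² = 0.000802;  (1·δI/I)² = (1×0.0802)² = 0.00643
δP/P = √(0.00724) = 0.0851
P = 324 W, so δP = 0.0851 × 324 = 27.5 W.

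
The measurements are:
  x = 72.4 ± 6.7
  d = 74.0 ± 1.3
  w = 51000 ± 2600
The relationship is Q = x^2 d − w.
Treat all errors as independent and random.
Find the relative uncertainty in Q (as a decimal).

0.214

Let p = x^2·d = 3.88e+05. δp/p = √((2·δx/x)² + (1·δd/d)²) = √(0.0343 + 0.000309) = 0.186, so δp = 72100.
Q = p − w: δQ = √(δp² + δw²) = √(5.2e+09 + 6.76e+06) = 72200
Q = 3.37e+05, so δQ/Q = 72200/3.37e+05 = 0.214.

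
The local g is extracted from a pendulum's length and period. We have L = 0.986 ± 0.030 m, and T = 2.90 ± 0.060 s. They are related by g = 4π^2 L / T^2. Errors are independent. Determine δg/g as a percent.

5.14%

Relative error in a monomial: (δg/g)² = Σ (nᵢ · δxᵢ/xᵢ)².
  (1·δL/L)² = (1×0.0304)² = 0.000926;  (-2·δT/T)² = (-2×0.0207)² = 0.00171
δg/g = √(0.00264) = 0.0514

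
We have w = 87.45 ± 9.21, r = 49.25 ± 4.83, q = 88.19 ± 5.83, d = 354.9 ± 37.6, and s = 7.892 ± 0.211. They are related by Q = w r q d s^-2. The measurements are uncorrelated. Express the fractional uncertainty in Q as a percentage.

Relative error in a monomial: (δQ/Q)² = Σ (nᵢ · δxᵢ/xᵢ)².
  (1·δw/w)² = (1×0.105)² = 0.0111;  (1·δr/r)² = (1×0.0981)² = 0.00962;  (1·δq/q)² = (1×0.0661)² = 0.00437;  (1·δd/d)² = (1×0.106)² = 0.0112;  (-2·δs/s)² = (-2×0.0267)² = 0.00286
δQ/Q = √(0.0392) = 0.198

19.8%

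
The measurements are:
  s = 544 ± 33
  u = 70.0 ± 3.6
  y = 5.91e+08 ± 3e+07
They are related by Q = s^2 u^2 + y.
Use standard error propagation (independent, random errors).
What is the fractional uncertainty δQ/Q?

Let p = s^2·u^2 = 1.45e+09. δp/p = √((2·δs/s)² + (2·δu/u)²) = √(0.0147 + 0.0106) = 0.159, so δp = 2.31e+08.
Q = p + y: δQ = √(δp² + δy²) = √(5.32e+16 + 9e+14) = 2.33e+08
Q = 2.04e+09, so δQ/Q = 2.33e+08/2.04e+09 = 0.114.

0.114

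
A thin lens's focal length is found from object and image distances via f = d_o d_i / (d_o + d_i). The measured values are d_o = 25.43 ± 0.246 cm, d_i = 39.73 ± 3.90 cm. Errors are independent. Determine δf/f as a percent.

∂f/∂d_o = (d_i/(d_o+d_i))² = 0.372;  ∂f/∂d_i = (d_o/(d_o+d_i))² = 0.152
δf = √((∂f/∂d_o · δd_o)² + (∂f/∂d_i · δd_i)²) = √(0.00836 + 0.353) = 0.601 cm
f = 15.51 cm, so δf/f = 0.601/15.51 = 0.0388.

3.88%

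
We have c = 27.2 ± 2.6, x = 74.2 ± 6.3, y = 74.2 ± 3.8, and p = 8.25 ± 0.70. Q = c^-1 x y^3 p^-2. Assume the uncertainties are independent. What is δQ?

Products/powers → add relative errors in quadrature, weighted by exponent:
  (-1·δc/c)² = (-1×0.0956)² = 0.00914;  (1·δx/x)² = (1×0.0849)² = 0.00721;  (3·δy/y)² = (3×0.0512)² = 0.0236;  (-2·δp/p)² = (-2×0.0848)² = 0.0288
δQ/Q = √(0.0687) = 0.262
Q = 16400, so δQ = 0.262 × 16400 = 4290.

4290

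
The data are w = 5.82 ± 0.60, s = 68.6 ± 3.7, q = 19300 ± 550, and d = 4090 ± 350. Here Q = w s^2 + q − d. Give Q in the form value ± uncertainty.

Let p = w·s^2 = 27400. δp/p = √((1·δw/w)² + (2·δs/s)²) = √(0.0106 + 0.0116) = 0.149, so δp = 4090.
Q = p + q − d: δQ = √(δp² + δq² + δd²) = √(1.67e+07 + 3.02e+05 + 1.22e+05) = 4140
Q = 42600.

42600 ± 4140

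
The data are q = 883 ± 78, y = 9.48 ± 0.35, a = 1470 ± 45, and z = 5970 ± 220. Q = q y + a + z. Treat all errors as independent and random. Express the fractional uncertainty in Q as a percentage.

5.26%

Let p = q·y = 8370. δp/p = √((1·δq/q)² + (1·δy/y)²) = √(0.00780 + 0.00136) = 0.0957, so δp = 801.
Q = p + a + z: δQ = √(δp² + δa² + δz²) = √(6.42e+05 + 2020 + 48400) = 832
Q = 15800, so δQ/Q = 832/15800 = 0.0526.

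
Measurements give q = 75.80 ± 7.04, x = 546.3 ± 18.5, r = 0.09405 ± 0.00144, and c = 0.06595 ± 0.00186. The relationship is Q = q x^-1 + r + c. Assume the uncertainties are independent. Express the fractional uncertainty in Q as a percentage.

Let p = q·x^-1 = 0.1388. δp/p = √((1·δq/q)² + (-1·δx/x)²) = √(0.00863 + 0.00115) = 0.0989, so δp = 0.0137.
Q = p + r + c: δQ = √(δp² + δr² + δc²) = √(0.000188 + 2.07e-06 + 3.46e-06) = 0.0139
Q = 0.2988, so δQ/Q = 0.0139/0.2988 = 0.0466.

4.66%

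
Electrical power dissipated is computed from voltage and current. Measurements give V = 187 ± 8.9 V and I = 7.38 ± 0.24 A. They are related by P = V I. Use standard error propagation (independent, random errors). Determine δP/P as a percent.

Relative error in a monomial: (δP/P)² = Σ (nᵢ · δxᵢ/xᵢ)².
  (1·δV/V)² = (1×0.0476)² = 0.00227;  (1·δI/I)² = (1×0.0325)² = 0.00106
δP/P = √(0.00332) = 0.0576

5.76%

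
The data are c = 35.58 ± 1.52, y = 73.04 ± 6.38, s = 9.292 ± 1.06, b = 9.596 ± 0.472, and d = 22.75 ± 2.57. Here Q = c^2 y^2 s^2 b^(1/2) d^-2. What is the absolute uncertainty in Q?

1.31e+06

Relative error in a monomial: (δQ/Q)² = Σ (nᵢ · δxᵢ/xᵢ)².
  (2·δc/c)² = (2×0.0427)² = 0.00730;  (2·δy/y)² = (2×0.0873)² = 0.0305;  (2·δs/s)² = (2×0.114)² = 0.0521;  (½·δb/b)² = (0.5×0.0492)² = 0.000605;  (-2·δd/d)² = (-2×0.113)² = 0.0510
δQ/Q = √(0.142) = 0.376
Q = 3.49e+06, so δQ = 0.376 × 3.49e+06 = 1.31e+06.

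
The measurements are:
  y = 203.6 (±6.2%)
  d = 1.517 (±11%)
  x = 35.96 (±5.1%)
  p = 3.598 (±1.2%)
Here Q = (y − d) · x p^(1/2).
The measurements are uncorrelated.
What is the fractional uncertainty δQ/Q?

Let u = y − d = 202.1. δu = √(δy² + δd²) = √(159 + 0.0278) = 12.6, so δu/u = 0.0625.
Q is then a monomial in u, x, p:
δQ/Q = √((δu/u)² + (1·δx/x)² + (½·δp/p)²) = √(0.00390 + 0.00260 + 3.6e-05) = 0.0809

0.0809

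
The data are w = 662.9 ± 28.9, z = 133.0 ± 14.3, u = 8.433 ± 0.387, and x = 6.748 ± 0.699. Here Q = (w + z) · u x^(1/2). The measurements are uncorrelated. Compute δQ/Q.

0.0802

Let h = w + z = 795.9. δh = √(δw² + δz²) = √(835 + 204) = 32.2, so δh/h = 0.0405.
Q is then a monomial in h, u, x:
δQ/Q = √((δh/h)² + (1·δu/u)² + (½·δx/x)²) = √(0.00164 + 0.00211 + 0.00268) = 0.0802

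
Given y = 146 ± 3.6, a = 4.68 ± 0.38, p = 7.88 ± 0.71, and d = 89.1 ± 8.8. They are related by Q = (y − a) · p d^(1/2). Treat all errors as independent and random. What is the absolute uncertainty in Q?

Let u = y − a = 141. δu = √(δy² + δa²) = √(13.0 + 0.144) = 3.62, so δu/u = 0.0256.
Q is then a monomial in u, p, d:
δQ/Q = √((δu/u)² + (1·δp/p)² + (½·δd/d)²) = √(0.000656 + 0.00812 + 0.00244) = 0.106
Q = 10500, so δQ = 0.106 × 10500 = 1110.

1110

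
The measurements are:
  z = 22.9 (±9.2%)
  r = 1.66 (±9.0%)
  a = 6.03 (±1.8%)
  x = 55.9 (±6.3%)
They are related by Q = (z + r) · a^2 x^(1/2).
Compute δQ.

Let u = z + r = 24.6. δu = √(δz² + δr²) = √(4.44 + 0.0223) = 2.11, so δu/u = 0.0860.
Q is then a monomial in u, a, x:
δQ/Q = √((δu/u)² + (2·δa/a)² + (½·δx/x)²) = √(0.00740 + 0.00130 + 0.000992) = 0.0984
Q = 6680, so δQ = 0.0984 × 6680 = 657.

657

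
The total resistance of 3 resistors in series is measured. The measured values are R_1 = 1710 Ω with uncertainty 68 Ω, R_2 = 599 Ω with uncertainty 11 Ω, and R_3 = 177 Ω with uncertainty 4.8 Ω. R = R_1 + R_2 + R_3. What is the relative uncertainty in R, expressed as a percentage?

For a sum/difference, combine absolute errors in quadrature:
  (δR_1)² = 4620;  (δR_2)² = 121;  (δR_3)² = 23.0
δR = √(4770) = 69.1 Ω
R = 2490 Ω, so δR/R = 69.1/2490 = 0.0278.

2.78%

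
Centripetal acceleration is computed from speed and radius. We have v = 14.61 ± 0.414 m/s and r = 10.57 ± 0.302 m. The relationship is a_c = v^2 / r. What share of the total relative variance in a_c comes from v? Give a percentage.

(δa_c/a_c)² = (2·δv/v)² + (-1·δr/r)²
  v term: (2×0.0283)² = 0.00321
  r term: (-1×0.0286)² = 0.000816
Total = 0.00403. Share from v = 0.00321/0.00403 = 0.797.

79.7%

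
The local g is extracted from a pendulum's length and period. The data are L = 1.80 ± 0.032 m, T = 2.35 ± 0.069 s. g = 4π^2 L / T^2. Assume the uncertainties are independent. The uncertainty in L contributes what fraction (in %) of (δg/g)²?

(δg/g)² = (1·δL/L)² + (-2·δT/T)²
  L term: (1×0.0178)² = 0.000316
  T term: (-2×0.0294)² = 0.00345
Total = 0.00376. Share from L = 0.000316/0.00376 = 0.0840.

8.40%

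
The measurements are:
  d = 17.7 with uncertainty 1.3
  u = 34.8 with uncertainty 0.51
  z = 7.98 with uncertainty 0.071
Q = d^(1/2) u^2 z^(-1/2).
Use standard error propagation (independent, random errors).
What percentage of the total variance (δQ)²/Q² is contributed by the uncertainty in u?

38.6%

(δQ/Q)² = (½·δd/d)² + (2·δu/u)² + (−½·δz/z)²
  d term: (0.5×0.0734)² = 0.00135
  u term: (2×0.0147)² = 0.000859
  z term: (-0.5×0.00890)² = 1.98e-05
Total = 0.00223. Share from u = 0.000859/0.00223 = 0.386.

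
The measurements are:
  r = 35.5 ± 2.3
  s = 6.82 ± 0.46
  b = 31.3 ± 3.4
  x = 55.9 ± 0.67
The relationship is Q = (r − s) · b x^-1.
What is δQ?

2.19

Let u = r − s = 28.7. δu = √(δr² + δs²) = √(5.29 + 0.212) = 2.35, so δu/u = 0.0818.
Q is then a monomial in u, b, x:
δQ/Q = √((δu/u)² + (1·δb/b)² + (-1·δx/x)²) = √(0.00669 + 0.0118 + 0.000144) = 0.136
Q = 16.1, so δQ = 0.136 × 16.1 = 2.19.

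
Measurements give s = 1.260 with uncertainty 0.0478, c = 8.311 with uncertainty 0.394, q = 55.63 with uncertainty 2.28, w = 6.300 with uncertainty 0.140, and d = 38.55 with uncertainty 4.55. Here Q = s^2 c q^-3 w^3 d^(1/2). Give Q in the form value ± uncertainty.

Since Q is a product/quotient, work with relative uncertainties:
  (2·δs/s)² = (2×0.0379)² = 0.00576;  (1·δc/c)² = (1×0.0474)² = 0.00225;  (-3·δq/q)² = (-3×0.0410)² = 0.0151;  (3·δw/w)² = (3×0.0222)² = 0.00444;  (½·δd/d)² = (0.5×0.118)² = 0.00348
δQ/Q = √(0.0310) = 0.176
Q = 0.1190, so δQ = 0.176 × 0.1190 = 0.0210.

0.1190 ± 0.0210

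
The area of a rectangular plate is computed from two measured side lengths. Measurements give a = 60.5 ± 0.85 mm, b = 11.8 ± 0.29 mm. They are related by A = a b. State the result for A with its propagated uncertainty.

714 ± 20.2 mm^2

Relative error in a monomial: (δA/A)² = Σ (nᵢ · δxᵢ/xᵢ)².
  (1·δa/a)² = (1×0.0140)² = 0.000197;  (1·δb/b)² = (1×0.0246)² = 0.000604
δA/A = √(0.000801) = 0.0283
A = 714 mm^2, so δA = 0.0283 × 714 = 20.2 mm^2.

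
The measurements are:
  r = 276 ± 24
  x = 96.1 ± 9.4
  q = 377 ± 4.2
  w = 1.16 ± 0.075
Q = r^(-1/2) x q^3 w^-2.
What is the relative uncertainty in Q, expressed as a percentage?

Products/powers → add relative errors in quadrature, weighted by exponent:
  (−½·δr/r)² = (-0.5×0.0870)² = 0.00189;  (1·δx/x)² = (1×0.0978)² = 0.00957;  (3·δq/q)² = (3×0.0111)² = 0.00112;  (-2·δw/w)² = (-2×0.0647)² = 0.0167
δQ/Q = √(0.0293) = 0.171

17.1%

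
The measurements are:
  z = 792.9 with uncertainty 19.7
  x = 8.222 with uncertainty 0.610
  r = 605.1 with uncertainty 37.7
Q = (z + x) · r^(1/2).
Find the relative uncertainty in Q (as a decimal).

0.0397

Let u = z + x = 801.1. δu = √(δz² + δx²) = √(388 + 0.372) = 19.7, so δu/u = 0.0246.
Q is then a monomial in u, r:
δQ/Q = √((δu/u)² + (½·δr/r)²) = √(0.000605 + 0.000970) = 0.0397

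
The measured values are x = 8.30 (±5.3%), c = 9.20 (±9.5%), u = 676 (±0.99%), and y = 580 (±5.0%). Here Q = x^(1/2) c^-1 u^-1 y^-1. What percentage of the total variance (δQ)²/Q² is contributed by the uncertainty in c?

73.2%

(δQ/Q)² = (½·δx/x)² + (-1·δc/c)² + (-1·δu/u)² + (-1·δy/y)²
  x term: (0.5×0.0530)² = 0.000702
  c term: (-1×0.0950)² = 0.00903
  u term: (-1×0.00990)² = 9.8e-05
  y term: (-1×0.0500)² = 0.00250
Total = 0.0123. Share from c = 0.00903/0.0123 = 0.732.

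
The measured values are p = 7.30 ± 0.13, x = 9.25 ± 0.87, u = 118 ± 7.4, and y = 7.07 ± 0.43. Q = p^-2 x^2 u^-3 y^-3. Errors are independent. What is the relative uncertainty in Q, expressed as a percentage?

Since Q is a product/quotient, work with relative uncertainties:
  (-2·δp/p)² = (-2×0.0178)² = 0.00127;  (2·δx/x)² = (2×0.0941)² = 0.0354;  (-3·δu/u)² = (-3×0.0627)² = 0.0354;  (-3·δy/y)² = (-3×0.0608)² = 0.0333
δQ/Q = √(0.105) = 0.325

32.5%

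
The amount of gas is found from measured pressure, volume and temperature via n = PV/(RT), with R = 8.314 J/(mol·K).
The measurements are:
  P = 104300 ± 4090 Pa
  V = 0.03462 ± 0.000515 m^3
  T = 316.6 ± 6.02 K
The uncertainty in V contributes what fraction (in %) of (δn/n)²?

(δn/n)² = (1·δP/P)² + (1·δV/V)² + (-1·δT/T)²
  P term: (1×0.0392)² = 0.00154
  V term: (1×0.0149)² = 0.000221
  T term: (-1×0.0190)² = 0.000362
Total = 0.00212. Share from V = 0.000221/0.00212 = 0.104.

10.4%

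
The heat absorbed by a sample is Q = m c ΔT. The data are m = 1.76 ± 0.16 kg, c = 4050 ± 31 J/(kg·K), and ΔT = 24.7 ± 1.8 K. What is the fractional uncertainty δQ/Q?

Q is a product of powers, so relative uncertainties combine in quadrature:
  (1·δm/m)² = (1×0.0909)² = 0.00826;  (1·δc/c)² = (1×0.00765)² = 5.86e-05;  (1·δΔT/ΔT)² = (1×0.0729)² = 0.00531
δQ/Q = √(0.0136) = 0.117

0.117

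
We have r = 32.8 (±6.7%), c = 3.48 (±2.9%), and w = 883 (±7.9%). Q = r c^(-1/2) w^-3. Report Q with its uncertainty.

Relative error in a monomial: (δQ/Q)² = Σ (nᵢ · δxᵢ/xᵢ)².
  (1·δr/r)² = (1×0.0670)² = 0.00449;  (−½·δc/c)² = (-0.5×0.0290)² = 0.000210;  (-3·δw/w)² = (-3×0.0790)² = 0.0562
δQ/Q = √(0.0609) = 0.247
Q = 2.55e-08, so δQ = 0.247 × 2.55e-08 = 6.3e-09.

(2.55 ± 0.630) × 10^-8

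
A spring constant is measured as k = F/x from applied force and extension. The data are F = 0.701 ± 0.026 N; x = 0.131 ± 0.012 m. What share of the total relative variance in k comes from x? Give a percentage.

85.9%

(δk/k)² = (1·δF/F)² + (-1·δx/x)²
  F term: (1×0.0371)² = 0.00138
  x term: (-1×0.0916)² = 0.00839
Total = 0.00977. Share from x = 0.00839/0.00977 = 0.859.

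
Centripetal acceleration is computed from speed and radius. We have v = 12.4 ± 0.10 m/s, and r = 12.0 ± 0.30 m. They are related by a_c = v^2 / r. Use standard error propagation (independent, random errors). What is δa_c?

a_c is a product of powers, so relative uncertainties combine in quadrature:
  (2·δv/v)² = (2×0.00806)² = 0.000260;  (-1·δr/r)² = (-1×0.0250)² = 0.000625
δa_c/a_c = √(0.000885) = 0.0298
a_c = 12.8 m/s^2, so δa_c = 0.0298 × 12.8 = 0.381 m/s^2.

0.381 m/s^2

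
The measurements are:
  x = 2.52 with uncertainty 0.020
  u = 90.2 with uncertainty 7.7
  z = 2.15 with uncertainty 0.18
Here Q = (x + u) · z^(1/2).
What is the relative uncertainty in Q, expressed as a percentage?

Let w = x + u = 92.7. δw = √(δx² + δu²) = √(0.000400 + 59.3) = 7.70, so δw/w = 0.0830.
Q is then a monomial in w, z:
δQ/Q = √((δw/w)² + (½·δz/z)²) = √(0.00690 + 0.00175) = 0.0930

9.30%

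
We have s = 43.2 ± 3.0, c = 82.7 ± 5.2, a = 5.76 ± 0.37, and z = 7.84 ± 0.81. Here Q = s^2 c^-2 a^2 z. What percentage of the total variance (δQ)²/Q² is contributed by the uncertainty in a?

(δQ/Q)² = (2·δs/s)² + (-2·δc/c)² + (2·δa/a)² + (1·δz/z)²
  s term: (2×0.0694)² = 0.0193
  c term: (-2×0.0629)² = 0.0158
  a term: (2×0.0642)² = 0.0165
  z term: (1×0.103)² = 0.0107
Total = 0.0623. Share from a = 0.0165/0.0623 = 0.265.

26.5%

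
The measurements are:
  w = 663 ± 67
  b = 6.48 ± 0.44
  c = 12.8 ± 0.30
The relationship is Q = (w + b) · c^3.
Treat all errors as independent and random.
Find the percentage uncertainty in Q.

Let u = w + b = 669. δu = √(δw² + δb²) = √(4490 + 0.194) = 67.0, so δu/u = 0.100.
Q is then a monomial in u, c:
δQ/Q = √((δu/u)² + (3·δc/c)²) = √(0.0100 + 0.00494) = 0.122

12.2%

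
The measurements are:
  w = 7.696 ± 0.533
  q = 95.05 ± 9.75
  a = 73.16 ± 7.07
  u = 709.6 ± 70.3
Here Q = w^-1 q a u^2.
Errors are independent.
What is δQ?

Each factor contributes (exponent × relative error)² to (δQ/Q)²:
  (-1·δw/w)² = (-1×0.0693)² = 0.00480;  (1·δq/q)² = (1×0.103)² = 0.0105;  (1·δa/a)² = (1×0.0966)² = 0.00934;  (2·δu/u)² = (2×0.0991)² = 0.0393
δQ/Q = √(0.0639) = 0.253
Q = 4.55e+08, so δQ = 0.253 × 4.55e+08 = 1.15e+08.

1.15e+08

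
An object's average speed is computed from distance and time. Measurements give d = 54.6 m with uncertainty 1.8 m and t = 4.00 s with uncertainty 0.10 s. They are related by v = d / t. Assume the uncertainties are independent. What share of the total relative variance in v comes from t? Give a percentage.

36.5%

(δv/v)² = (1·δd/d)² + (-1·δt/t)²
  d term: (1×0.0330)² = 0.00109
  t term: (-1×0.0250)² = 0.000625
Total = 0.00171. Share from t = 0.000625/0.00171 = 0.365.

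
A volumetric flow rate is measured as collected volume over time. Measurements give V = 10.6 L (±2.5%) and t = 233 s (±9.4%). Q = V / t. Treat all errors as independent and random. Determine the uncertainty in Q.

Since Q is a product/quotient, work with relative uncertainties:
  (1·δV/V)² = (1×0.0250)² = 0.000625;  (-1·δt/t)² = (-1×0.0940)² = 0.00884
δQ/Q = √(0.00946) = 0.0973
Q = 0.0455 L/s, so δQ = 0.0973 × 0.0455 = 0.00443 L/s.

0.00443 L/s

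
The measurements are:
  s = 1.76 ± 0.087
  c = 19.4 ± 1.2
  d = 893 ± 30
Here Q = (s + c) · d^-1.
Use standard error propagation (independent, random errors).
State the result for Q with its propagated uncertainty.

0.0237 ± 0.00156

Let u = s + c = 21.2. δu = √(δs² + δc²) = √(0.00757 + 1.44) = 1.20, so δu/u = 0.0569.
Q is then a monomial in u, d:
δQ/Q = √((δu/u)² + (-1·δd/d)²) = √(0.00323 + 0.00113) = 0.0660
Q = 0.0237, so δQ = 0.0660 × 0.0237 = 0.00156.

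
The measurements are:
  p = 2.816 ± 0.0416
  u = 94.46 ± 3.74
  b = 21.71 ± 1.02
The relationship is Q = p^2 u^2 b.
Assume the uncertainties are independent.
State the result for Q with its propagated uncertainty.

Products/powers → add relative errors in quadrature, weighted by exponent:
  (2·δp/p)² = (2×0.0148)² = 0.000873;  (2·δu/u)² = (2×0.0396)² = 0.00627;  (1·δb/b)² = (1×0.0470)² = 0.00221
δQ/Q = √(0.00935) = 0.0967
Q = 1.536e+06, so δQ = 0.0967 × 1.536e+06 = 1.49e+05.

(1.536 ± 0.149) × 10^6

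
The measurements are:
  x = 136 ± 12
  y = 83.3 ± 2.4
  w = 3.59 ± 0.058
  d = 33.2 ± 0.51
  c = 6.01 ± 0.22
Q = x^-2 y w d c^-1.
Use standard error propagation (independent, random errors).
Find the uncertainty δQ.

Relative error in a monomial: (δQ/Q)² = Σ (nᵢ · δxᵢ/xᵢ)².
  (-2·δx/x)² = (-2×0.0882)² = 0.0311;  (1·δy/y)² = (1×0.0288)² = 0.000830;  (1·δw/w)² = (1×0.0162)² = 0.000261;  (1·δd/d)² = (1×0.0154)² = 0.000236;  (-1·δc/c)² = (-1×0.0366)² = 0.00134
δQ/Q = √(0.0338) = 0.184
Q = 0.0893, so δQ = 0.184 × 0.0893 = 0.0164.

0.0164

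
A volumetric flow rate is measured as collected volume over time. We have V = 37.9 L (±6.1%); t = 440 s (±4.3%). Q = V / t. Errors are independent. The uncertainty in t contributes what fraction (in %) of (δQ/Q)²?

33.2%

(δQ/Q)² = (1·δV/V)² + (-1·δt/t)²
  V term: (1×0.0610)² = 0.00372
  t term: (-1×0.0430)² = 0.00185
Total = 0.00557. Share from t = 0.00185/0.00557 = 0.332.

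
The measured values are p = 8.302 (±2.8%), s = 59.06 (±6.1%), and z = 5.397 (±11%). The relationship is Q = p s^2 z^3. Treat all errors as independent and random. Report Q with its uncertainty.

Q is a product of powers, so relative uncertainties combine in quadrature:
  (1·δp/p)² = (1×0.0280)² = 0.000784;  (2·δs/s)² = (2×0.0610)² = 0.0149;  (3·δz/z)² = (3×0.110)² = 0.109
δQ/Q = √(0.125) = 0.353
Q = 4.552e+06, so δQ = 0.353 × 4.552e+06 = 1.61e+06.

(4.552 ± 1.61) × 10^6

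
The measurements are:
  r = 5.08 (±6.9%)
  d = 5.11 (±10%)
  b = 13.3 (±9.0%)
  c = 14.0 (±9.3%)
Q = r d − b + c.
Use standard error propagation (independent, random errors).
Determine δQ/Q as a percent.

Let p = r·d = 26.0. δp/p = √((1·δr/r)² + (1·δd/d)²) = √(0.00476 + 0.0100) = 0.121, so δp = 3.15.
Q = p − b + c: δQ = √(δp² + δb² + δc²) = √(9.95 + 1.43 + 1.70) = 3.62
Q = 26.7, so δQ/Q = 3.62/26.7 = 0.136.

13.6%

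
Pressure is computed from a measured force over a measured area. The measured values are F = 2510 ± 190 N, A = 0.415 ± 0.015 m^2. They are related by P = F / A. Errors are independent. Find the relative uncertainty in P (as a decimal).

0.0839

P is a product of powers, so relative uncertainties combine in quadrature:
  (1·δF/F)² = (1×0.0757)² = 0.00573;  (-1·δA/A)² = (-1×0.0361)² = 0.00131
δP/P = √(0.00704) = 0.0839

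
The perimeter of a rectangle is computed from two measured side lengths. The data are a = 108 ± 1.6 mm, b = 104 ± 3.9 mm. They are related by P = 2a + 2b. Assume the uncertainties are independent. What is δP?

Absolute uncertainties add in quadrature for a linear combination:
  (2·δa)² = 10.2;  (2·δb)² = 60.8
δP = √(71.1) = 8.43 mm

8.43 mm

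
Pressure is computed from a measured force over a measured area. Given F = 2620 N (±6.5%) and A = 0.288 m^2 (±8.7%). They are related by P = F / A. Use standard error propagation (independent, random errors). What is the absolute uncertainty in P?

For a monomial P ∝ F, A^-1, fractional errors add in quadrature:
  (1·δF/F)² = (1×0.0650)² = 0.00423;  (-1·δA/A)² = (-1×0.0870)² = 0.00757
δP/P = √(0.0118) = 0.109
P = 9100 Pa, so δP = 0.109 × 9100 = 988 Pa.

988 Pa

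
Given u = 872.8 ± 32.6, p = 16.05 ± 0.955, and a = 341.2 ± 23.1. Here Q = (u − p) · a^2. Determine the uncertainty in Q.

1.4e+07

Let w = u − p = 856.8. δw = √(δu² + δp²) = √(1060 + 0.912) = 32.6, so δw/w = 0.0381.
Q is then a monomial in w, a:
δQ/Q = √((δw/w)² + (2·δa/a)²) = √(0.00145 + 0.0183) = 0.141
Q = 9.974e+07, so δQ = 0.141 × 9.974e+07 = 1.4e+07.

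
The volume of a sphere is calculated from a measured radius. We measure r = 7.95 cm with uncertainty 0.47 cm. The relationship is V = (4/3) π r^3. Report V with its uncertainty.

2100 ± 373 cm^3

V ∝ r^3, so δV/V = |3| · δr/r = 3 × 0.0591 = 0.177.
V = 2100 cm^3, so δV = 0.177 × 2100 = 373 cm^3.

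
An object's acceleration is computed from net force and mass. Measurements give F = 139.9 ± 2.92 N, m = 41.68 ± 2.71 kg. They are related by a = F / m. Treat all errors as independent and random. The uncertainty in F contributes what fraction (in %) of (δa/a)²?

9.34%

(δa/a)² = (1·δF/F)² + (-1·δm/m)²
  F term: (1×0.0209)² = 0.000436
  m term: (-1×0.0650)² = 0.00423
Total = 0.00466. Share from F = 0.000436/0.00466 = 0.0934.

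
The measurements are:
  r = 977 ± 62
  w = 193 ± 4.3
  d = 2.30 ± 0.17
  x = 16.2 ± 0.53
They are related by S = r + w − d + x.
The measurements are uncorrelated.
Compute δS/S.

S is a linear combination, so absolute uncertainties add in quadrature:
  (δr)² = 3840;  (δw)² = 18.5;  (δd)² = 0.0289;  (δx)² = 0.281
δS = √(3860) = 62.2
S = 1180, so δS/S = 62.2/1180 = 0.0525.

0.0525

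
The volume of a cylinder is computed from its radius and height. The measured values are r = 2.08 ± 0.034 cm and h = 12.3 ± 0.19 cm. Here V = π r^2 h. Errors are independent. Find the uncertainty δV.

V is a product of powers, so relative uncertainties combine in quadrature:
  (2·δr/r)² = (2×0.0163)² = 0.00107;  (1·δh/h)² = (1×0.0154)² = 0.000239
δV/V = √(0.00131) = 0.0362
V = 167 cm^3, so δV = 0.0362 × 167 = 6.04 cm^3.

6.04 cm^3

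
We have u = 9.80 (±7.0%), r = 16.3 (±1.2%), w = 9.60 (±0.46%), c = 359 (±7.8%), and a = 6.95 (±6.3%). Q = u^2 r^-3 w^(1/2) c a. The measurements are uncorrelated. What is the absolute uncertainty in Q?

Each factor contributes (exponent × relative error)² to (δQ/Q)²:
  (2·δu/u)² = (2×0.0700)² = 0.0196;  (-3·δr/r)² = (-3×0.0120)² = 0.00130;  (½·δw/w)² = (0.5×0.00460)² = 5.29e-06;  (1·δc/c)² = (1×0.0780)² = 0.00608;  (1·δa/a)² = (1×0.0630)² = 0.00397
δQ/Q = √(0.0310) = 0.176
Q = 171, so δQ = 0.176 × 171 = 30.2.

30.2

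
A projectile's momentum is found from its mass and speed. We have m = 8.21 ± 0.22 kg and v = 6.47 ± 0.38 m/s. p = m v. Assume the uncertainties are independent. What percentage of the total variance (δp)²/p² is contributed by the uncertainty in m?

17.2%

(δp/p)² = (1·δm/m)² + (1·δv/v)²
  m term: (1×0.0268)² = 0.000718
  v term: (1×0.0587)² = 0.00345
Total = 0.00417. Share from m = 0.000718/0.00417 = 0.172.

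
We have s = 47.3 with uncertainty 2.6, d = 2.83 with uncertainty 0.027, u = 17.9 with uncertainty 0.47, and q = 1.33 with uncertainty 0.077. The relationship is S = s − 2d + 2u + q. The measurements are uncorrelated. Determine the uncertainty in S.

Sums and differences: (δS)² = Σ (cᵢ δxᵢ)².
  (δs)² = 6.76;  (2·δd)² = 0.00292;  (2·δu)² = 0.884;  (δq)² = 0.00593
δS = √(7.65) = 2.77

2.77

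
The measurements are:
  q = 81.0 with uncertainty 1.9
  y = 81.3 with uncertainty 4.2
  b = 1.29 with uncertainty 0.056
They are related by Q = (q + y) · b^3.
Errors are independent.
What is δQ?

46.4

Let u = q + y = 162. δu = √(δq² + δy²) = √(3.61 + 17.6) = 4.61, so δu/u = 0.0284.
Q is then a monomial in u, b:
δQ/Q = √((δu/u)² + (3·δb/b)²) = √(0.000807 + 0.0170) = 0.133
Q = 348, so δQ = 0.133 × 348 = 46.4.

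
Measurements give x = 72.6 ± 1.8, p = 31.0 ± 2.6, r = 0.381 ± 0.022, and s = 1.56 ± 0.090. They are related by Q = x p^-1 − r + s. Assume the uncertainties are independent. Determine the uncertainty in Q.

Let w = x·p^-1 = 2.34. δw/w = √((1·δx/x)² + (-1·δp/p)²) = √(0.000615 + 0.00703) = 0.0875, so δw = 0.205.
Q = w − r + s: δQ = √(δw² + δr² + δs²) = √(0.0420 + 0.000484 + 0.00810) = 0.225

0.225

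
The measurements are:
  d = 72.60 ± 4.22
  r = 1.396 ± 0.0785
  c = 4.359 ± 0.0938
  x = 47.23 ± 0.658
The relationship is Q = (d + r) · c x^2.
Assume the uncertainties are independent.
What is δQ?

48200

Let u = d + r = 74.00. δu = √(δd² + δr²) = √(17.8 + 0.00616) = 4.22, so δu/u = 0.0570.
Q is then a monomial in u, c, x:
δQ/Q = √((δu/u)² + (1·δc/c)² + (2·δx/x)²) = √(0.00325 + 0.000463 + 0.000776) = 0.0670
Q = 719500, so δQ = 0.0670 × 719500 = 48200.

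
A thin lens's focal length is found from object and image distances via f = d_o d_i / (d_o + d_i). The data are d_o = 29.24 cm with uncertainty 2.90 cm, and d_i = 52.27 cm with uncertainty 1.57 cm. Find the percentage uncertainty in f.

∂f/∂d_o = (d_i/(d_o+d_i))² = 0.411;  ∂f/∂d_i = (d_o/(d_o+d_i))² = 0.129
δf = √((∂f/∂d_o · δd_o)² + (∂f/∂d_i · δd_i)²) = √(1.42 + 0.0408) = 1.21 cm
f = 18.75 cm, so δf/f = 1.21/18.75 = 0.0645.

6.45%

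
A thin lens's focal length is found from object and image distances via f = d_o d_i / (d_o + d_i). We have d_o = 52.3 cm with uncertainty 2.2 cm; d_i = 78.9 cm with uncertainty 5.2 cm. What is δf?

∂f/∂d_o = (d_i/(d_o+d_i))² = 0.362;  ∂f/∂d_i = (d_o/(d_o+d_i))² = 0.159
δf = √((∂f/∂d_o · δd_o)² + (∂f/∂d_i · δd_i)²) = √(0.633 + 0.683) = 1.15 cm

1.15 cm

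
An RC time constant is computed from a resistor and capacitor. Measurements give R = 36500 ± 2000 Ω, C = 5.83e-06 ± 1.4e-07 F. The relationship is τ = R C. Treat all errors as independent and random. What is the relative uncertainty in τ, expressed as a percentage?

5.98%

τ is a product of powers, so relative uncertainties combine in quadrature:
  (1·δR/R)² = (1×0.0548)² = 0.00300;  (1·δC/C)² = (1×0.0240)² = 0.000577
δτ/τ = √(0.00358) = 0.0598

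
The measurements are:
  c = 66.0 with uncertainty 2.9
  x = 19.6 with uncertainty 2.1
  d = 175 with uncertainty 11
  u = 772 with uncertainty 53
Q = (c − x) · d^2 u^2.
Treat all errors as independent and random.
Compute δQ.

1.71e+11

Let w = c − x = 46.4. δw = √(δc² + δx²) = √(8.41 + 4.41) = 3.58, so δw/w = 0.0772.
Q is then a monomial in w, d, u:
δQ/Q = √((δw/w)² + (2·δd/d)² + (2·δu/u)²) = √(0.00595 + 0.0158 + 0.0189) = 0.202
Q = 8.47e+11, so δQ = 0.202 × 8.47e+11 = 1.71e+11.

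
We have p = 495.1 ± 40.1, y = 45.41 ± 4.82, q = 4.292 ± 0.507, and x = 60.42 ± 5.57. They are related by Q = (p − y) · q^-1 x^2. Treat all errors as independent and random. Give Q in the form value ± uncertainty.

Let u = p − y = 449.7. δu = √(δp² + δy²) = √(1610 + 23.2) = 40.4, so δu/u = 0.0898.
Q is then a monomial in u, q, x:
δQ/Q = √((δu/u)² + (-1·δq/q)² + (2·δx/x)²) = √(0.00807 + 0.0140 + 0.0340) = 0.237
Q = 382500, so δQ = 0.237 × 382500 = 90500.

382500 ± 90500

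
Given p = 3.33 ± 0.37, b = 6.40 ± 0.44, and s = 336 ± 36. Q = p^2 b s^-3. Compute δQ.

7.42e-07

Products/powers → add relative errors in quadrature, weighted by exponent:
  (2·δp/p)² = (2×0.111)² = 0.0494;  (1·δb/b)² = (1×0.0687)² = 0.00473;  (-3·δs/s)² = (-3×0.107)² = 0.103
δQ/Q = √(0.157) = 0.397
Q = 1.87e-06, so δQ = 0.397 × 1.87e-06 = 7.42e-07.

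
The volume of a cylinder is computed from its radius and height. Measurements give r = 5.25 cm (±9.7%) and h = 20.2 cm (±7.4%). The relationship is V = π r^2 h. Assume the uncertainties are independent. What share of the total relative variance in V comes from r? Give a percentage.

87.3%

(δV/V)² = (2·δr/r)² + (1·δh/h)²
  r term: (2×0.0970)² = 0.0376
  h term: (1×0.0740)² = 0.00548
Total = 0.0431. Share from r = 0.0376/0.0431 = 0.873.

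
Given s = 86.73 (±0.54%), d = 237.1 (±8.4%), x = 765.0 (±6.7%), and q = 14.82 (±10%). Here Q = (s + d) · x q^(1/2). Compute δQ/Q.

0.104

Let u = s + d = 323.8. δu = √(δs² + δd²) = √(0.219 + 397) = 19.9, so δu/u = 0.0615.
Q is then a monomial in u, x, q:
δQ/Q = √((δu/u)² + (1·δx/x)² + (½·δq/q)²) = √(0.00378 + 0.00449 + 0.00250) = 0.104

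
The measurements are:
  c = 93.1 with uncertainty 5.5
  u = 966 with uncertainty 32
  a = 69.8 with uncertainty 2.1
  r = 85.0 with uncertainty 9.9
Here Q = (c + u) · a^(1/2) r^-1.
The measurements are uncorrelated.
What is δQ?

12.6

Let w = c + u = 1060. δw = √(δc² + δu²) = √(30.2 + 1020) = 32.5, so δw/w = 0.0307.
Q is then a monomial in w, a, r:
δQ/Q = √((δw/w)² + (½·δa/a)² + (-1·δr/r)²) = √(0.000940 + 0.000226 + 0.0136) = 0.121
Q = 104, so δQ = 0.121 × 104 = 12.6.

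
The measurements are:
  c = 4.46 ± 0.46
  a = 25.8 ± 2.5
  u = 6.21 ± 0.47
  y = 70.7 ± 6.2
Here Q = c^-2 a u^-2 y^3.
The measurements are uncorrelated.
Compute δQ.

Products/powers → add relative errors in quadrature, weighted by exponent:
  (-2·δc/c)² = (-2×0.103)² = 0.0426;  (1·δa/a)² = (1×0.0969)² = 0.00939;  (-2·δu/u)² = (-2×0.0757)² = 0.0229;  (3·δy/y)² = (3×0.0877)² = 0.0692
δQ/Q = √(0.144) = 0.380
Q = 11900, so δQ = 0.380 × 11900 = 4510.

4510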